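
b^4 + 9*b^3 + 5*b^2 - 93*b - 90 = (b - 3)*(b + 1)*(b + 5)*(b + 6)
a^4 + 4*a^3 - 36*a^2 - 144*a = a*(a - 6)*(a + 4)*(a + 6)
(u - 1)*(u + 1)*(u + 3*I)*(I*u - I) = I*u^4 - 3*u^3 - I*u^3 + 3*u^2 - I*u^2 + 3*u + I*u - 3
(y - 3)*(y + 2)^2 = y^3 + y^2 - 8*y - 12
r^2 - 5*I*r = r*(r - 5*I)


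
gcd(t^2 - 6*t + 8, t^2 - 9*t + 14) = t - 2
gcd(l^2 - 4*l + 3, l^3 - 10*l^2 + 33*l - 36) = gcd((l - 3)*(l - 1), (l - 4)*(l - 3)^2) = l - 3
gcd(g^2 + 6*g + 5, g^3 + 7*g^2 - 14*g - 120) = g + 5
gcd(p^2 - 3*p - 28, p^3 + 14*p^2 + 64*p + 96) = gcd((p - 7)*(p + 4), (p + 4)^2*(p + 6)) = p + 4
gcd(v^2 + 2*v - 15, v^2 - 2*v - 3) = v - 3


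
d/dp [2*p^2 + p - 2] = 4*p + 1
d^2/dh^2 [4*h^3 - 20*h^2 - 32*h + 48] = 24*h - 40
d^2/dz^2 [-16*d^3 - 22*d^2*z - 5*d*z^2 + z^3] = -10*d + 6*z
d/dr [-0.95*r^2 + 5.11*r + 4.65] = 5.11 - 1.9*r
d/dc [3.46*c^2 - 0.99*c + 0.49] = 6.92*c - 0.99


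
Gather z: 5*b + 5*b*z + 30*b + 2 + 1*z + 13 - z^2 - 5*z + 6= 35*b - z^2 + z*(5*b - 4) + 21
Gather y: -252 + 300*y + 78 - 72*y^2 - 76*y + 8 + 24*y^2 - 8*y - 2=-48*y^2 + 216*y - 168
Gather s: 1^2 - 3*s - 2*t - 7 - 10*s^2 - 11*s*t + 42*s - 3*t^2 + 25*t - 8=-10*s^2 + s*(39 - 11*t) - 3*t^2 + 23*t - 14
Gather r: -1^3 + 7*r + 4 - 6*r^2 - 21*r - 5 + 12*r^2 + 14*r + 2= 6*r^2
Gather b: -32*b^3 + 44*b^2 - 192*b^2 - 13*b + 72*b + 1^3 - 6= -32*b^3 - 148*b^2 + 59*b - 5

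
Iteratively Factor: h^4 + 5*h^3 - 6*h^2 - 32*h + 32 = (h + 4)*(h^3 + h^2 - 10*h + 8) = (h - 2)*(h + 4)*(h^2 + 3*h - 4) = (h - 2)*(h - 1)*(h + 4)*(h + 4)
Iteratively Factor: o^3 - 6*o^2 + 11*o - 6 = (o - 3)*(o^2 - 3*o + 2) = (o - 3)*(o - 2)*(o - 1)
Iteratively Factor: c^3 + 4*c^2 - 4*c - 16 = (c - 2)*(c^2 + 6*c + 8) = (c - 2)*(c + 2)*(c + 4)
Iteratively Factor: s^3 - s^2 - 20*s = (s + 4)*(s^2 - 5*s) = s*(s + 4)*(s - 5)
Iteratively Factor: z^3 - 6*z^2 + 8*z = (z)*(z^2 - 6*z + 8) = z*(z - 2)*(z - 4)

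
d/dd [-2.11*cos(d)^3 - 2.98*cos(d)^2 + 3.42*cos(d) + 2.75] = (6.33*cos(d)^2 + 5.96*cos(d) - 3.42)*sin(d)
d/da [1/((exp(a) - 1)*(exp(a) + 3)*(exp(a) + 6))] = -((exp(a) - 1)*(exp(a) + 3) + (exp(a) - 1)*(exp(a) + 6) + (exp(a) + 3)*(exp(a) + 6))/(4*(exp(a) + 3)^2*(exp(a) + 6)^2*sinh(a/2)^2)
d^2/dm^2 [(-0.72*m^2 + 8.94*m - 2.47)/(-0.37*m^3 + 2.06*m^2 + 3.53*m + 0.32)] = (0.197136*m^6 - 7.34331599999999*m^5 + 50.5844760000001*m^4 - 138.6287*m^3 + 27.984054*m^2 + 144.882252*m + 78.645102)/(0.050653*m^9 - 0.846042*m^8 + 3.260625*m^7 + 7.270156*m^6 - 29.644701*m^5 - 78.574506*m^4 - 57.835169*m^3 - 12.595296*m^2 - 1.084416*m - 0.032768)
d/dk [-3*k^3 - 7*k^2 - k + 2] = -9*k^2 - 14*k - 1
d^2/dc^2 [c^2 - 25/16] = 2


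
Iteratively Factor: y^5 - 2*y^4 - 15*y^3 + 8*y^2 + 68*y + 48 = (y - 4)*(y^4 + 2*y^3 - 7*y^2 - 20*y - 12) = (y - 4)*(y - 3)*(y^3 + 5*y^2 + 8*y + 4) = (y - 4)*(y - 3)*(y + 2)*(y^2 + 3*y + 2) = (y - 4)*(y - 3)*(y + 1)*(y + 2)*(y + 2)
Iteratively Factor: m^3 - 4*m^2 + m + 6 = (m - 2)*(m^2 - 2*m - 3) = (m - 2)*(m + 1)*(m - 3)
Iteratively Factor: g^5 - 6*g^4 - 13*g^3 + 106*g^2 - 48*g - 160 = (g + 4)*(g^4 - 10*g^3 + 27*g^2 - 2*g - 40) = (g + 1)*(g + 4)*(g^3 - 11*g^2 + 38*g - 40) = (g - 2)*(g + 1)*(g + 4)*(g^2 - 9*g + 20) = (g - 4)*(g - 2)*(g + 1)*(g + 4)*(g - 5)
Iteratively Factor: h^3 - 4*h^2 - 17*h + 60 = (h - 5)*(h^2 + h - 12) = (h - 5)*(h - 3)*(h + 4)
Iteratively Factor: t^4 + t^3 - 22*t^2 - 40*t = (t)*(t^3 + t^2 - 22*t - 40) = t*(t - 5)*(t^2 + 6*t + 8) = t*(t - 5)*(t + 4)*(t + 2)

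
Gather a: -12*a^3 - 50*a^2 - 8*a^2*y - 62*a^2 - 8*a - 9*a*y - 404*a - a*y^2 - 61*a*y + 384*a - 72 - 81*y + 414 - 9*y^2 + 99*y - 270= -12*a^3 + a^2*(-8*y - 112) + a*(-y^2 - 70*y - 28) - 9*y^2 + 18*y + 72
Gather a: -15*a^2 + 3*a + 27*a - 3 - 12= -15*a^2 + 30*a - 15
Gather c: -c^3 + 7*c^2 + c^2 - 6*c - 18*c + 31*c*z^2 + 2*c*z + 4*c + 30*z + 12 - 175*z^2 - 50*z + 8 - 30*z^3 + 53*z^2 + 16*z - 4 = -c^3 + 8*c^2 + c*(31*z^2 + 2*z - 20) - 30*z^3 - 122*z^2 - 4*z + 16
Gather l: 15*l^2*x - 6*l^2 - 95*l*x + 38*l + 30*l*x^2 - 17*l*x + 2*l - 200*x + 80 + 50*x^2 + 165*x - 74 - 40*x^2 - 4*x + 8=l^2*(15*x - 6) + l*(30*x^2 - 112*x + 40) + 10*x^2 - 39*x + 14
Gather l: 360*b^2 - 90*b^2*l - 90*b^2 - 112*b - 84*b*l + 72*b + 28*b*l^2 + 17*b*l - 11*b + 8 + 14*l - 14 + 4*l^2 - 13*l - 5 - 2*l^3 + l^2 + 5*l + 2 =270*b^2 - 51*b - 2*l^3 + l^2*(28*b + 5) + l*(-90*b^2 - 67*b + 6) - 9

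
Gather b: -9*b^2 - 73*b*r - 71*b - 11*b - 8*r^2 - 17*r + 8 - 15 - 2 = -9*b^2 + b*(-73*r - 82) - 8*r^2 - 17*r - 9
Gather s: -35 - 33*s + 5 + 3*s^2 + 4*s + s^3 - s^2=s^3 + 2*s^2 - 29*s - 30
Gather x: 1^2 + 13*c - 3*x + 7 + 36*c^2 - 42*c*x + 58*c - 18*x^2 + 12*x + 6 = 36*c^2 + 71*c - 18*x^2 + x*(9 - 42*c) + 14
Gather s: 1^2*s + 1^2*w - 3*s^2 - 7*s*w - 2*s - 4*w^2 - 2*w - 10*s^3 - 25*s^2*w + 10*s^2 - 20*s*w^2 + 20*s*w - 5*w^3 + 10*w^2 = -10*s^3 + s^2*(7 - 25*w) + s*(-20*w^2 + 13*w - 1) - 5*w^3 + 6*w^2 - w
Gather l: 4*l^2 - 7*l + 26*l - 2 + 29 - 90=4*l^2 + 19*l - 63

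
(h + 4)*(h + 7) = h^2 + 11*h + 28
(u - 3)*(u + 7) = u^2 + 4*u - 21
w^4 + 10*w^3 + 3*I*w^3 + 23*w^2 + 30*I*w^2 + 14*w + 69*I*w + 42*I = (w + 1)*(w + 2)*(w + 7)*(w + 3*I)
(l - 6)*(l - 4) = l^2 - 10*l + 24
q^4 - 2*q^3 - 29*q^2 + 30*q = q*(q - 6)*(q - 1)*(q + 5)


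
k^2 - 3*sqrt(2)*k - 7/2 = (k - 7*sqrt(2)/2)*(k + sqrt(2)/2)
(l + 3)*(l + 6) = l^2 + 9*l + 18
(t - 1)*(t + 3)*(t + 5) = t^3 + 7*t^2 + 7*t - 15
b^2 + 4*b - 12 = (b - 2)*(b + 6)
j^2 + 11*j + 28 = (j + 4)*(j + 7)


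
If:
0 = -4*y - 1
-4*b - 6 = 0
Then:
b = -3/2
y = -1/4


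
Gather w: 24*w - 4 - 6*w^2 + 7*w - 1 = -6*w^2 + 31*w - 5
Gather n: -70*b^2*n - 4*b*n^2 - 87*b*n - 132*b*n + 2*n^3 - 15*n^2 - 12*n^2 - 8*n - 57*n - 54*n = 2*n^3 + n^2*(-4*b - 27) + n*(-70*b^2 - 219*b - 119)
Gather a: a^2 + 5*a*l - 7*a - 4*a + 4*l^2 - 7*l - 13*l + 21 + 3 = a^2 + a*(5*l - 11) + 4*l^2 - 20*l + 24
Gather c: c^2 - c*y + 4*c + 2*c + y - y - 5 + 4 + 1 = c^2 + c*(6 - y)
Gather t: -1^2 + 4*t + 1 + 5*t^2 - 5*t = 5*t^2 - t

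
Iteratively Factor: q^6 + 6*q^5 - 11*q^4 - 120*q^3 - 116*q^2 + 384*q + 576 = (q + 3)*(q^5 + 3*q^4 - 20*q^3 - 60*q^2 + 64*q + 192) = (q + 3)^2*(q^4 - 20*q^2 + 64) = (q - 4)*(q + 3)^2*(q^3 + 4*q^2 - 4*q - 16) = (q - 4)*(q + 3)^2*(q + 4)*(q^2 - 4) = (q - 4)*(q + 2)*(q + 3)^2*(q + 4)*(q - 2)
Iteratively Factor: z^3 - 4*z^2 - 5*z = (z)*(z^2 - 4*z - 5) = z*(z - 5)*(z + 1)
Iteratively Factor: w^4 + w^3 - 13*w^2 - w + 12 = (w + 4)*(w^3 - 3*w^2 - w + 3) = (w + 1)*(w + 4)*(w^2 - 4*w + 3) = (w - 1)*(w + 1)*(w + 4)*(w - 3)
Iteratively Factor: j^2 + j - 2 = (j + 2)*(j - 1)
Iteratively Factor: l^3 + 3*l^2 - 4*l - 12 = (l - 2)*(l^2 + 5*l + 6) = (l - 2)*(l + 3)*(l + 2)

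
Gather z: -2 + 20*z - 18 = 20*z - 20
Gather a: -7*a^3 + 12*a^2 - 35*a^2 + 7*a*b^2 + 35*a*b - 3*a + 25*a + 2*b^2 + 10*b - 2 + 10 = -7*a^3 - 23*a^2 + a*(7*b^2 + 35*b + 22) + 2*b^2 + 10*b + 8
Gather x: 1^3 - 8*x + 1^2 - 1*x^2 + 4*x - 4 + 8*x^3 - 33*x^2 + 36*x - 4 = 8*x^3 - 34*x^2 + 32*x - 6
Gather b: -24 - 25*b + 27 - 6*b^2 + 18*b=-6*b^2 - 7*b + 3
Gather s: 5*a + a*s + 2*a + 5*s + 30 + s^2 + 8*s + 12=7*a + s^2 + s*(a + 13) + 42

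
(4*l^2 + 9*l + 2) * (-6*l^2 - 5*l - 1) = -24*l^4 - 74*l^3 - 61*l^2 - 19*l - 2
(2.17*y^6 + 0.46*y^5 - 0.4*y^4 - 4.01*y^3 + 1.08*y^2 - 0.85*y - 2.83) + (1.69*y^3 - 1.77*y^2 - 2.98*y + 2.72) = 2.17*y^6 + 0.46*y^5 - 0.4*y^4 - 2.32*y^3 - 0.69*y^2 - 3.83*y - 0.11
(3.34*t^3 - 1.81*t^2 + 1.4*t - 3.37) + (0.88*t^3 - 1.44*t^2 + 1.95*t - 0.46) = 4.22*t^3 - 3.25*t^2 + 3.35*t - 3.83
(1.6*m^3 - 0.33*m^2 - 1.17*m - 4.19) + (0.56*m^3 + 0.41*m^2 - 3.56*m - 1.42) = 2.16*m^3 + 0.08*m^2 - 4.73*m - 5.61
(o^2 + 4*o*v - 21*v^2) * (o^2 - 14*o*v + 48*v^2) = o^4 - 10*o^3*v - 29*o^2*v^2 + 486*o*v^3 - 1008*v^4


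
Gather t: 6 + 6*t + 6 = 6*t + 12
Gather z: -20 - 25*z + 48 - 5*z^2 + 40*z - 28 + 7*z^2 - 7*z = 2*z^2 + 8*z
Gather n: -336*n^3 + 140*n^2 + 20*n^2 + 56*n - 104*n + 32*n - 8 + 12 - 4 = -336*n^3 + 160*n^2 - 16*n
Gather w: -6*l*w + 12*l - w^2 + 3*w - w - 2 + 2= 12*l - w^2 + w*(2 - 6*l)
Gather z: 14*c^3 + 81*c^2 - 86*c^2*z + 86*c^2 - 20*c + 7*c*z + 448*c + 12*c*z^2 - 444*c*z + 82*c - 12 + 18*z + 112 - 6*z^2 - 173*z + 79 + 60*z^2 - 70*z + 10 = 14*c^3 + 167*c^2 + 510*c + z^2*(12*c + 54) + z*(-86*c^2 - 437*c - 225) + 189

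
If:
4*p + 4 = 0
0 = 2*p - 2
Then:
No Solution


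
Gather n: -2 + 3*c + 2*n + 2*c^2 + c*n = 2*c^2 + 3*c + n*(c + 2) - 2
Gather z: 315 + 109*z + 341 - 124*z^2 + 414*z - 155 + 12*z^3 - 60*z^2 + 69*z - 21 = 12*z^3 - 184*z^2 + 592*z + 480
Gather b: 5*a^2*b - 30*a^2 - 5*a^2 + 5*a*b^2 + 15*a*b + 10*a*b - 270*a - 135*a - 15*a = -35*a^2 + 5*a*b^2 - 420*a + b*(5*a^2 + 25*a)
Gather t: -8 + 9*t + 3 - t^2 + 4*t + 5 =-t^2 + 13*t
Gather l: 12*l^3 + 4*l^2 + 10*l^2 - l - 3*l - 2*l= 12*l^3 + 14*l^2 - 6*l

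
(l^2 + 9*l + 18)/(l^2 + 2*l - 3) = (l + 6)/(l - 1)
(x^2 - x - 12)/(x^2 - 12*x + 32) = (x + 3)/(x - 8)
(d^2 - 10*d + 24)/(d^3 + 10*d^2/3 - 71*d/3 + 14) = 3*(d^2 - 10*d + 24)/(3*d^3 + 10*d^2 - 71*d + 42)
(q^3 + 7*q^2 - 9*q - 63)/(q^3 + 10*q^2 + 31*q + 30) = (q^2 + 4*q - 21)/(q^2 + 7*q + 10)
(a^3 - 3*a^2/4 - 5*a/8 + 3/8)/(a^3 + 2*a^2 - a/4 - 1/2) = (4*a^2 - a - 3)/(2*(2*a^2 + 5*a + 2))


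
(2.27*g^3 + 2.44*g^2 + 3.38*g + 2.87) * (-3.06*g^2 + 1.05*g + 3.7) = -6.9462*g^5 - 5.0829*g^4 + 0.6182*g^3 + 3.7948*g^2 + 15.5195*g + 10.619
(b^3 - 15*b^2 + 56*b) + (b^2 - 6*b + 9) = b^3 - 14*b^2 + 50*b + 9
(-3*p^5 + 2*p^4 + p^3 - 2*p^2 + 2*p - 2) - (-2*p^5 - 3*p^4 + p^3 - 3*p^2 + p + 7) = -p^5 + 5*p^4 + p^2 + p - 9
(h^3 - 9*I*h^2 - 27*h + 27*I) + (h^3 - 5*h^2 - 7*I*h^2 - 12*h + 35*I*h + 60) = 2*h^3 - 5*h^2 - 16*I*h^2 - 39*h + 35*I*h + 60 + 27*I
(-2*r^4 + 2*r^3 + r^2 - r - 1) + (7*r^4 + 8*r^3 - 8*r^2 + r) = 5*r^4 + 10*r^3 - 7*r^2 - 1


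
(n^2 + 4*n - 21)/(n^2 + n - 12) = (n + 7)/(n + 4)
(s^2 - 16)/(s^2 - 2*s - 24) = (s - 4)/(s - 6)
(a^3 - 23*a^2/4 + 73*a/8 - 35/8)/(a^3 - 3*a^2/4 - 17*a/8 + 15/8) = (2*a - 7)/(2*a + 3)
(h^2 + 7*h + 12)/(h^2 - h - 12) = (h + 4)/(h - 4)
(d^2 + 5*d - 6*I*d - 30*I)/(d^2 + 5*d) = (d - 6*I)/d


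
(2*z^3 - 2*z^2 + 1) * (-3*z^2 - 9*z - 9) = -6*z^5 - 12*z^4 + 15*z^2 - 9*z - 9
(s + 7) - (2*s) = 7 - s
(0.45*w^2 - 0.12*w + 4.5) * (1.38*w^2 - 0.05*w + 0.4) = 0.621*w^4 - 0.1881*w^3 + 6.396*w^2 - 0.273*w + 1.8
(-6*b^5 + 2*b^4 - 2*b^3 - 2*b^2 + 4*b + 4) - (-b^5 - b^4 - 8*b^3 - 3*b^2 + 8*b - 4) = -5*b^5 + 3*b^4 + 6*b^3 + b^2 - 4*b + 8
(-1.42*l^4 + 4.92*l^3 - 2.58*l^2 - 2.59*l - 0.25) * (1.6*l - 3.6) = -2.272*l^5 + 12.984*l^4 - 21.84*l^3 + 5.144*l^2 + 8.924*l + 0.9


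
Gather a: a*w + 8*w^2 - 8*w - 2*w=a*w + 8*w^2 - 10*w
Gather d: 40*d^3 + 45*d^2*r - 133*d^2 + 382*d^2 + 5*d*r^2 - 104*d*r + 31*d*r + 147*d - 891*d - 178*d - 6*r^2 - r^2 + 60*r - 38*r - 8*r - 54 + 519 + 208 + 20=40*d^3 + d^2*(45*r + 249) + d*(5*r^2 - 73*r - 922) - 7*r^2 + 14*r + 693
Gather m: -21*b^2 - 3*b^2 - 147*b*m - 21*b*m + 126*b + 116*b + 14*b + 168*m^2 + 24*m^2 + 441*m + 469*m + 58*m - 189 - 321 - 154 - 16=-24*b^2 + 256*b + 192*m^2 + m*(968 - 168*b) - 680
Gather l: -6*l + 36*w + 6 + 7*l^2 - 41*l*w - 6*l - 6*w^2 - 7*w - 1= 7*l^2 + l*(-41*w - 12) - 6*w^2 + 29*w + 5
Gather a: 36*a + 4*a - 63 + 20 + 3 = 40*a - 40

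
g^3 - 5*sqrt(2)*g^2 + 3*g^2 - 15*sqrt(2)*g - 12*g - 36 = (g + 3)*(g - 6*sqrt(2))*(g + sqrt(2))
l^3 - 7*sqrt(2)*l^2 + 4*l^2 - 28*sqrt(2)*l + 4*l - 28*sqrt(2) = (l + 2)^2*(l - 7*sqrt(2))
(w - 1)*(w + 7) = w^2 + 6*w - 7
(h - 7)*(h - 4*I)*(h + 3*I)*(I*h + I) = I*h^4 + h^3 - 6*I*h^3 - 6*h^2 + 5*I*h^2 - 7*h - 72*I*h - 84*I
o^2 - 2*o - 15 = (o - 5)*(o + 3)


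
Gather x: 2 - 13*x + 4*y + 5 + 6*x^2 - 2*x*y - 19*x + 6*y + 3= 6*x^2 + x*(-2*y - 32) + 10*y + 10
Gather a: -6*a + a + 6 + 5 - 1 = 10 - 5*a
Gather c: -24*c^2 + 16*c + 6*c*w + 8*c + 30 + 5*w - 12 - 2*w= -24*c^2 + c*(6*w + 24) + 3*w + 18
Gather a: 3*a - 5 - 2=3*a - 7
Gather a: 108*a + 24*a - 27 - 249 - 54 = 132*a - 330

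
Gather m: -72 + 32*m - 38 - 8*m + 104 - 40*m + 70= 64 - 16*m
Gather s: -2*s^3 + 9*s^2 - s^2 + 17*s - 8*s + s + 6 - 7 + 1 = -2*s^3 + 8*s^2 + 10*s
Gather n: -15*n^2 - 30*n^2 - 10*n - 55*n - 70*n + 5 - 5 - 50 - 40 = -45*n^2 - 135*n - 90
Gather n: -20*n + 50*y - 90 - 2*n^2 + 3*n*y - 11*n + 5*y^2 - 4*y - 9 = -2*n^2 + n*(3*y - 31) + 5*y^2 + 46*y - 99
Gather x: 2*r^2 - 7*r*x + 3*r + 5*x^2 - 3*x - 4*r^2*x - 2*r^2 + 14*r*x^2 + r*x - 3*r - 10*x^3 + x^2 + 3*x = -10*x^3 + x^2*(14*r + 6) + x*(-4*r^2 - 6*r)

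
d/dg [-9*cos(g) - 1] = 9*sin(g)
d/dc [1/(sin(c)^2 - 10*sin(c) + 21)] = 2*(5 - sin(c))*cos(c)/(sin(c)^2 - 10*sin(c) + 21)^2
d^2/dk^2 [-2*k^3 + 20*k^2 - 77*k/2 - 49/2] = 40 - 12*k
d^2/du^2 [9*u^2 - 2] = 18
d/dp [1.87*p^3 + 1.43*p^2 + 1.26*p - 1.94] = 5.61*p^2 + 2.86*p + 1.26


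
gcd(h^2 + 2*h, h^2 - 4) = h + 2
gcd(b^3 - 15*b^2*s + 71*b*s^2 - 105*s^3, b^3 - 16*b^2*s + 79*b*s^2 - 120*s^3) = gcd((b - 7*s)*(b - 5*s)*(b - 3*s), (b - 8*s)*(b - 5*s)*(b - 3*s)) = b^2 - 8*b*s + 15*s^2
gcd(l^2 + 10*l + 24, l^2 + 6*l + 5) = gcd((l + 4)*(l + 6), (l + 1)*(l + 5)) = 1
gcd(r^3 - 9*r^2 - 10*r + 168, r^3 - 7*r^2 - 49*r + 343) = r - 7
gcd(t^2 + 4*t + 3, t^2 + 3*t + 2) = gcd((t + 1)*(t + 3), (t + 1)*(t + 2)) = t + 1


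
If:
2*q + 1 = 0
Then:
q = -1/2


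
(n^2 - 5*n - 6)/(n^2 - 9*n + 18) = (n + 1)/(n - 3)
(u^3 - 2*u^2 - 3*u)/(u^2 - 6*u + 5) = u*(u^2 - 2*u - 3)/(u^2 - 6*u + 5)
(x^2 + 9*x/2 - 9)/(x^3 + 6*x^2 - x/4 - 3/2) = 2*(2*x - 3)/(4*x^2 - 1)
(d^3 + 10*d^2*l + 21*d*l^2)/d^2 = d + 10*l + 21*l^2/d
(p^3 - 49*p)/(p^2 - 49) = p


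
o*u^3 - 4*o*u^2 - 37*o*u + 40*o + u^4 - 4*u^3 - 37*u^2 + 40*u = (o + u)*(u - 8)*(u - 1)*(u + 5)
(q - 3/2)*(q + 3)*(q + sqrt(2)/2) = q^3 + sqrt(2)*q^2/2 + 3*q^2/2 - 9*q/2 + 3*sqrt(2)*q/4 - 9*sqrt(2)/4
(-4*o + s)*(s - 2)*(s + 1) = -4*o*s^2 + 4*o*s + 8*o + s^3 - s^2 - 2*s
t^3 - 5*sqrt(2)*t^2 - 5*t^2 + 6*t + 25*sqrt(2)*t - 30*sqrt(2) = (t - 3)*(t - 2)*(t - 5*sqrt(2))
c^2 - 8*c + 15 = (c - 5)*(c - 3)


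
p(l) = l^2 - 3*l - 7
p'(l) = 2*l - 3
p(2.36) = -8.51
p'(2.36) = 1.72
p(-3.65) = 17.27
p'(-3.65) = -10.30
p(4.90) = 2.31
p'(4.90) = 6.80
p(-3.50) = 15.75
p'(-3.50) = -10.00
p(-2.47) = 6.51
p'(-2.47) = -7.94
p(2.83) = -7.48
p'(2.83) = 2.66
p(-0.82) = -3.87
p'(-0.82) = -4.64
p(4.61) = 0.42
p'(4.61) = 6.22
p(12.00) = 101.00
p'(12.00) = 21.00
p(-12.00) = 173.00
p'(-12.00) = -27.00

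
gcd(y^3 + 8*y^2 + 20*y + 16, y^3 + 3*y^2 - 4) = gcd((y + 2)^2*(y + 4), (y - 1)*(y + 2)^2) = y^2 + 4*y + 4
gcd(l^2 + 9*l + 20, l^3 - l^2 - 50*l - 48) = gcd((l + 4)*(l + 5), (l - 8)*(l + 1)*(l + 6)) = 1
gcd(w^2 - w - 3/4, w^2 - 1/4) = w + 1/2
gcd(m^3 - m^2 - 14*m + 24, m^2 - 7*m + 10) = m - 2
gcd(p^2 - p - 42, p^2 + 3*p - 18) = p + 6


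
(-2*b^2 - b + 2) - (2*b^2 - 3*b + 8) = -4*b^2 + 2*b - 6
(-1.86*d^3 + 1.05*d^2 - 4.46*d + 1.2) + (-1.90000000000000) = -1.86*d^3 + 1.05*d^2 - 4.46*d - 0.7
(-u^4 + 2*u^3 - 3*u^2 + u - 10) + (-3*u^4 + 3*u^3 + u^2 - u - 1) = -4*u^4 + 5*u^3 - 2*u^2 - 11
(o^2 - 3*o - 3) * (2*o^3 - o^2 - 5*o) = 2*o^5 - 7*o^4 - 8*o^3 + 18*o^2 + 15*o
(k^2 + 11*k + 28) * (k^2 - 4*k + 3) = k^4 + 7*k^3 - 13*k^2 - 79*k + 84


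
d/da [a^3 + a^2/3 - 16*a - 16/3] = 3*a^2 + 2*a/3 - 16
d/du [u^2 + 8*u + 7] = 2*u + 8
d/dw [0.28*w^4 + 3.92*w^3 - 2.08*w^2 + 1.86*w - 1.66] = 1.12*w^3 + 11.76*w^2 - 4.16*w + 1.86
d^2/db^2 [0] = 0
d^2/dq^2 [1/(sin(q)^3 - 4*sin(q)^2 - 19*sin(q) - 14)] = (-9*sin(q)^5 + 53*sin(q)^4 - 67*sin(q)^3 - 351*sin(q)^2 + 196*sin(q) + 610)/((sin(q) - 7)^3*(sin(q) + 1)^2*(sin(q) + 2)^3)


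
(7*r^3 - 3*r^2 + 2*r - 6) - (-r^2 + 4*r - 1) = 7*r^3 - 2*r^2 - 2*r - 5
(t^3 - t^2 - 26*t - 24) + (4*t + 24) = t^3 - t^2 - 22*t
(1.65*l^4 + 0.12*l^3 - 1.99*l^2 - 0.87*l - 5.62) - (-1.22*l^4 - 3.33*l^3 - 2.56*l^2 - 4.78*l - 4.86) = 2.87*l^4 + 3.45*l^3 + 0.57*l^2 + 3.91*l - 0.76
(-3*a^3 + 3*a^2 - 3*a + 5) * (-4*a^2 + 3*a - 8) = 12*a^5 - 21*a^4 + 45*a^3 - 53*a^2 + 39*a - 40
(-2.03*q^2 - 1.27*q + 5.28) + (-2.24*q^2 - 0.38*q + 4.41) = -4.27*q^2 - 1.65*q + 9.69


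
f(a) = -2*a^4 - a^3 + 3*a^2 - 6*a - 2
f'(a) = -8*a^3 - 3*a^2 + 6*a - 6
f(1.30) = -12.64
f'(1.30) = -20.85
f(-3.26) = -141.80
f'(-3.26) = 219.73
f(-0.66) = 3.17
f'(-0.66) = -8.97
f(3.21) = -235.77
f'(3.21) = -282.26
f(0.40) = -4.04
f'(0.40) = -4.59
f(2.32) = -70.20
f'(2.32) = -108.12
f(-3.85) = -316.78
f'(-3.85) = 382.97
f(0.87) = -6.75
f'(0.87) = -8.32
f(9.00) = -13664.00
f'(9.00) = -6027.00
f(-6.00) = -2234.00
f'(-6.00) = 1578.00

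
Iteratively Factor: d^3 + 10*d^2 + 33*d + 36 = (d + 3)*(d^2 + 7*d + 12) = (d + 3)*(d + 4)*(d + 3)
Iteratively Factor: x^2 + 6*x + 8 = (x + 4)*(x + 2)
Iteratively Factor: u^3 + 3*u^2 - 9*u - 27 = (u - 3)*(u^2 + 6*u + 9) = (u - 3)*(u + 3)*(u + 3)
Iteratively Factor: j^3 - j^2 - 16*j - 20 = (j - 5)*(j^2 + 4*j + 4) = (j - 5)*(j + 2)*(j + 2)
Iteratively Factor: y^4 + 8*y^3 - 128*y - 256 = (y + 4)*(y^3 + 4*y^2 - 16*y - 64) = (y + 4)^2*(y^2 - 16) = (y + 4)^3*(y - 4)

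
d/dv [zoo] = 0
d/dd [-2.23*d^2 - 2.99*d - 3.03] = -4.46*d - 2.99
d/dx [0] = 0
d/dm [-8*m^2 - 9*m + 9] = -16*m - 9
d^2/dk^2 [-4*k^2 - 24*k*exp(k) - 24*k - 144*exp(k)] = -24*k*exp(k) - 192*exp(k) - 8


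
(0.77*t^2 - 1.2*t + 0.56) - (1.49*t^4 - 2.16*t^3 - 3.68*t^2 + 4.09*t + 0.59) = -1.49*t^4 + 2.16*t^3 + 4.45*t^2 - 5.29*t - 0.0299999999999999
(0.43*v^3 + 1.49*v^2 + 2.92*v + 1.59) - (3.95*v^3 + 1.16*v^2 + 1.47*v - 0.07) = -3.52*v^3 + 0.33*v^2 + 1.45*v + 1.66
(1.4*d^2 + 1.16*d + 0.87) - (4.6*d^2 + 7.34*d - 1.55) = -3.2*d^2 - 6.18*d + 2.42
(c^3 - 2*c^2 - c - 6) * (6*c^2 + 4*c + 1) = 6*c^5 - 8*c^4 - 13*c^3 - 42*c^2 - 25*c - 6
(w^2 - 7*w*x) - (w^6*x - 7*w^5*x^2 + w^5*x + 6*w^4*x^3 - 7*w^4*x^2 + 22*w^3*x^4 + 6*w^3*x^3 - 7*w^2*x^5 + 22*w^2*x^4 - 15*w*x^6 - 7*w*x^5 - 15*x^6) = -w^6*x + 7*w^5*x^2 - w^5*x - 6*w^4*x^3 + 7*w^4*x^2 - 22*w^3*x^4 - 6*w^3*x^3 + 7*w^2*x^5 - 22*w^2*x^4 + w^2 + 15*w*x^6 + 7*w*x^5 - 7*w*x + 15*x^6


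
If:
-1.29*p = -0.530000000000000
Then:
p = 0.41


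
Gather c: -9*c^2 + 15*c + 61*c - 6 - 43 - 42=-9*c^2 + 76*c - 91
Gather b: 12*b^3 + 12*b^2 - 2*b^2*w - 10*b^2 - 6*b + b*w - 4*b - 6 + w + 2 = 12*b^3 + b^2*(2 - 2*w) + b*(w - 10) + w - 4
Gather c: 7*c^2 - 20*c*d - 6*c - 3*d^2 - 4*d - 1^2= 7*c^2 + c*(-20*d - 6) - 3*d^2 - 4*d - 1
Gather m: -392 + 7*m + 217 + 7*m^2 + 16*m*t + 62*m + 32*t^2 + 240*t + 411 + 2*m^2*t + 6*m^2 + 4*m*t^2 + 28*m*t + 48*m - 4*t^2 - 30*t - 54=m^2*(2*t + 13) + m*(4*t^2 + 44*t + 117) + 28*t^2 + 210*t + 182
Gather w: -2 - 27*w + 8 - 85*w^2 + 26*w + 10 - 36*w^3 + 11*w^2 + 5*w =-36*w^3 - 74*w^2 + 4*w + 16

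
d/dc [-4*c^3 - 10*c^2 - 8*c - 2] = -12*c^2 - 20*c - 8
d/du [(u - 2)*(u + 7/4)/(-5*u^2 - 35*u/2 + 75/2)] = (-30*u^2 + 64*u - 113)/(10*(4*u^4 + 28*u^3 - 11*u^2 - 210*u + 225))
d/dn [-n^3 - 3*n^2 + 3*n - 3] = -3*n^2 - 6*n + 3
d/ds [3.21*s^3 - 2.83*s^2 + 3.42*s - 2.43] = 9.63*s^2 - 5.66*s + 3.42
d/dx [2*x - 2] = 2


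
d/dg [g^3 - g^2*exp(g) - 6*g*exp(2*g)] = -g^2*exp(g) + 3*g^2 - 12*g*exp(2*g) - 2*g*exp(g) - 6*exp(2*g)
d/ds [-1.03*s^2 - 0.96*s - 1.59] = -2.06*s - 0.96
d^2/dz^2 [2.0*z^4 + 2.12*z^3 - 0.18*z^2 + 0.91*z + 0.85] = 24.0*z^2 + 12.72*z - 0.36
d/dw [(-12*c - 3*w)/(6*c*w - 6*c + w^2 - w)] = 3*(-6*c*w + 6*c - w^2 + w + (4*c + w)*(6*c + 2*w - 1))/(6*c*w - 6*c + w^2 - w)^2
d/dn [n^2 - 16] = 2*n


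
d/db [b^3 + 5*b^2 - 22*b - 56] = 3*b^2 + 10*b - 22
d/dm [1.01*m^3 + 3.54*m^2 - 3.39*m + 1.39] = 3.03*m^2 + 7.08*m - 3.39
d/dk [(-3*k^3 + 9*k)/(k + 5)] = 3*(-2*k^3 - 15*k^2 + 15)/(k^2 + 10*k + 25)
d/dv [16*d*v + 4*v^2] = 16*d + 8*v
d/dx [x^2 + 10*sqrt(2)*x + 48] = 2*x + 10*sqrt(2)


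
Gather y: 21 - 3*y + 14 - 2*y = 35 - 5*y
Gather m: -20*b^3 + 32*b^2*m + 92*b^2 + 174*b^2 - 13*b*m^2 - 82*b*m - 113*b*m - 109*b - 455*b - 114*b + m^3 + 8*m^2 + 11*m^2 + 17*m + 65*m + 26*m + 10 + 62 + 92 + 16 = -20*b^3 + 266*b^2 - 678*b + m^3 + m^2*(19 - 13*b) + m*(32*b^2 - 195*b + 108) + 180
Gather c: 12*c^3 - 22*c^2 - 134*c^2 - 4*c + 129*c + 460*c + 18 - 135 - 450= 12*c^3 - 156*c^2 + 585*c - 567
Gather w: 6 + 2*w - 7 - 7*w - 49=-5*w - 50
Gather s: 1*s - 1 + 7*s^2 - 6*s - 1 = 7*s^2 - 5*s - 2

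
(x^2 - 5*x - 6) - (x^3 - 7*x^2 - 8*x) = -x^3 + 8*x^2 + 3*x - 6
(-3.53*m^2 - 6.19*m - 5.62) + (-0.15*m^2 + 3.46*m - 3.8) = -3.68*m^2 - 2.73*m - 9.42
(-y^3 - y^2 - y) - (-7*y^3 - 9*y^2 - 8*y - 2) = 6*y^3 + 8*y^2 + 7*y + 2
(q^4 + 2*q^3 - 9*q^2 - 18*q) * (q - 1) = q^5 + q^4 - 11*q^3 - 9*q^2 + 18*q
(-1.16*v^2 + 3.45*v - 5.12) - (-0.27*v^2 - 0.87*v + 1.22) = -0.89*v^2 + 4.32*v - 6.34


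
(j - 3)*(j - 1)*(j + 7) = j^3 + 3*j^2 - 25*j + 21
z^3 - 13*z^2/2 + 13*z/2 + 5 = (z - 5)*(z - 2)*(z + 1/2)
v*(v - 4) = v^2 - 4*v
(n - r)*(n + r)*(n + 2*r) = n^3 + 2*n^2*r - n*r^2 - 2*r^3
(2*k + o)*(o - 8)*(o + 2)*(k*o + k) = 2*k^2*o^3 - 10*k^2*o^2 - 44*k^2*o - 32*k^2 + k*o^4 - 5*k*o^3 - 22*k*o^2 - 16*k*o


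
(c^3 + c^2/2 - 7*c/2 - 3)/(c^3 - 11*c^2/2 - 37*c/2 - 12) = (c - 2)/(c - 8)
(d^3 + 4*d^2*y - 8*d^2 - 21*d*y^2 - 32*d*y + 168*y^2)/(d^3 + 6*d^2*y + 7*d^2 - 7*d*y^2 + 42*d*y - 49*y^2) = (-d^2 + 3*d*y + 8*d - 24*y)/(-d^2 + d*y - 7*d + 7*y)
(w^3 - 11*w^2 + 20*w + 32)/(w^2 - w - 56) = (w^2 - 3*w - 4)/(w + 7)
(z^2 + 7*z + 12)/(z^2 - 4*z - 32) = (z + 3)/(z - 8)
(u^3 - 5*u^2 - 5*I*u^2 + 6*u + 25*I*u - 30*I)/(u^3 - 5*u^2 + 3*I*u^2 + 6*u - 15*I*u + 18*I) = (u - 5*I)/(u + 3*I)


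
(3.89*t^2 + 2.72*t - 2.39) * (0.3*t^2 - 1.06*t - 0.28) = 1.167*t^4 - 3.3074*t^3 - 4.6894*t^2 + 1.7718*t + 0.6692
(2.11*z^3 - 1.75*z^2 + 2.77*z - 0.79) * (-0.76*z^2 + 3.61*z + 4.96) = -1.6036*z^5 + 8.9471*z^4 + 2.0429*z^3 + 1.9201*z^2 + 10.8873*z - 3.9184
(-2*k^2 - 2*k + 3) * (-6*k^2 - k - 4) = 12*k^4 + 14*k^3 - 8*k^2 + 5*k - 12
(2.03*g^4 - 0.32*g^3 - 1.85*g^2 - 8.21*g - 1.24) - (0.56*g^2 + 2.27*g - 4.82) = 2.03*g^4 - 0.32*g^3 - 2.41*g^2 - 10.48*g + 3.58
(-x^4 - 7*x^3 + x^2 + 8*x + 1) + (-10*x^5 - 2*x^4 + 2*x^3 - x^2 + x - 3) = -10*x^5 - 3*x^4 - 5*x^3 + 9*x - 2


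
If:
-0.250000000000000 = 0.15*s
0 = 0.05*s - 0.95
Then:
No Solution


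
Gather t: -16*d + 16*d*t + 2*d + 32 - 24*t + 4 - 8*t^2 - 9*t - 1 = -14*d - 8*t^2 + t*(16*d - 33) + 35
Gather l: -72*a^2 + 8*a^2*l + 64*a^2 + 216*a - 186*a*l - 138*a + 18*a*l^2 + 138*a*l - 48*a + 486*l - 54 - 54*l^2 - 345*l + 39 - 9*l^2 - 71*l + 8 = -8*a^2 + 30*a + l^2*(18*a - 63) + l*(8*a^2 - 48*a + 70) - 7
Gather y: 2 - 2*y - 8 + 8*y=6*y - 6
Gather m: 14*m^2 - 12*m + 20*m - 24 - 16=14*m^2 + 8*m - 40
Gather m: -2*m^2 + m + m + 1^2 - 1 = -2*m^2 + 2*m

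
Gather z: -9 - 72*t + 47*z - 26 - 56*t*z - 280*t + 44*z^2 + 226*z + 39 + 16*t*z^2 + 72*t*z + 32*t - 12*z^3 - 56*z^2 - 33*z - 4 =-320*t - 12*z^3 + z^2*(16*t - 12) + z*(16*t + 240)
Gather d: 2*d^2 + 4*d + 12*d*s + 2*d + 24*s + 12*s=2*d^2 + d*(12*s + 6) + 36*s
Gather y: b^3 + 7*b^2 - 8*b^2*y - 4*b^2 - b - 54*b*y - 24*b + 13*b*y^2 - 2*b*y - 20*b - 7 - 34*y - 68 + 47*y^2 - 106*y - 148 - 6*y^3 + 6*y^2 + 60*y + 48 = b^3 + 3*b^2 - 45*b - 6*y^3 + y^2*(13*b + 53) + y*(-8*b^2 - 56*b - 80) - 175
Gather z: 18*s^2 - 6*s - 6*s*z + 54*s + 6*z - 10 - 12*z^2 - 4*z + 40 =18*s^2 + 48*s - 12*z^2 + z*(2 - 6*s) + 30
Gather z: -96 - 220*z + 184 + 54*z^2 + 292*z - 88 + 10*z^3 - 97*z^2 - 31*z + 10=10*z^3 - 43*z^2 + 41*z + 10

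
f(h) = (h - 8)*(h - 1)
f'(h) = 2*h - 9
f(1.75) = -4.69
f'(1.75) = -5.50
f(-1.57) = 24.59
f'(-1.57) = -12.14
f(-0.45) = 12.25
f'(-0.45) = -9.90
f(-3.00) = 44.00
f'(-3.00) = -15.00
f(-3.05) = 44.75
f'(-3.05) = -15.10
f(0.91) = 0.64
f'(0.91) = -7.18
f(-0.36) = 11.37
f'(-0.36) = -9.72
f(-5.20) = 81.84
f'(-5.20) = -19.40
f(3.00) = -10.00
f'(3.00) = -3.00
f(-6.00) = 98.00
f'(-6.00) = -21.00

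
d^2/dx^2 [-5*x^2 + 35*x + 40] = -10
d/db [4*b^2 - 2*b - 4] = 8*b - 2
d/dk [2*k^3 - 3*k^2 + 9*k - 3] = 6*k^2 - 6*k + 9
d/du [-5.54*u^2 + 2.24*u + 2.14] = 2.24 - 11.08*u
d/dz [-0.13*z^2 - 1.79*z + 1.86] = -0.26*z - 1.79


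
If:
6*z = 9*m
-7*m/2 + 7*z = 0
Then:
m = 0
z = 0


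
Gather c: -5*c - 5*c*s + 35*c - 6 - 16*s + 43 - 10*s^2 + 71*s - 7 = c*(30 - 5*s) - 10*s^2 + 55*s + 30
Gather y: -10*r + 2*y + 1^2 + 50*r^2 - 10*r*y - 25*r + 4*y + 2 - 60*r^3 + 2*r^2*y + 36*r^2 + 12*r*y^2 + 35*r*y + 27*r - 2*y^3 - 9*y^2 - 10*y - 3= -60*r^3 + 86*r^2 - 8*r - 2*y^3 + y^2*(12*r - 9) + y*(2*r^2 + 25*r - 4)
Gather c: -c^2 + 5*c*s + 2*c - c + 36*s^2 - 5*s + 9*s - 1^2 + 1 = -c^2 + c*(5*s + 1) + 36*s^2 + 4*s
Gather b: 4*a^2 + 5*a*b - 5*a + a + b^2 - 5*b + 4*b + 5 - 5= 4*a^2 - 4*a + b^2 + b*(5*a - 1)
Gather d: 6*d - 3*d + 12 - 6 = 3*d + 6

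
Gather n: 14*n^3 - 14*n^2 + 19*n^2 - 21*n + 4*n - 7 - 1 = 14*n^3 + 5*n^2 - 17*n - 8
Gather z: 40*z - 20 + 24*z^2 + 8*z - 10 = 24*z^2 + 48*z - 30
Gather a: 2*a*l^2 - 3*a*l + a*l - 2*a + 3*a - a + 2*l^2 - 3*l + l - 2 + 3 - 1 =a*(2*l^2 - 2*l) + 2*l^2 - 2*l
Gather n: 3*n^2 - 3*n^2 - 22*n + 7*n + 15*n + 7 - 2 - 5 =0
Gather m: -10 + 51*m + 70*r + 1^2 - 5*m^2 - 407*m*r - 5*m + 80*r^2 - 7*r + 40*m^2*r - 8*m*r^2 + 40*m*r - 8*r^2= m^2*(40*r - 5) + m*(-8*r^2 - 367*r + 46) + 72*r^2 + 63*r - 9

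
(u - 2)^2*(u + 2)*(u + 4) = u^4 + 2*u^3 - 12*u^2 - 8*u + 32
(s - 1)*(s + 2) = s^2 + s - 2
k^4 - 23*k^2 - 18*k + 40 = (k - 5)*(k - 1)*(k + 2)*(k + 4)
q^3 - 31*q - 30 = (q - 6)*(q + 1)*(q + 5)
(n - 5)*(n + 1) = n^2 - 4*n - 5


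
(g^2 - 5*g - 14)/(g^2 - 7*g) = (g + 2)/g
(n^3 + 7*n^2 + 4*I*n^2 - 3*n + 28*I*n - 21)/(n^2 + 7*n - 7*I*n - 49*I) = (n^2 + 4*I*n - 3)/(n - 7*I)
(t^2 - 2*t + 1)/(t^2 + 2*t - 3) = (t - 1)/(t + 3)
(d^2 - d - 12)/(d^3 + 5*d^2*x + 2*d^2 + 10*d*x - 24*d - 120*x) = (d + 3)/(d^2 + 5*d*x + 6*d + 30*x)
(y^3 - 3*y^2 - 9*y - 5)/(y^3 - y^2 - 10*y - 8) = (y^2 - 4*y - 5)/(y^2 - 2*y - 8)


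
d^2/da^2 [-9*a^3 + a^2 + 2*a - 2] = 2 - 54*a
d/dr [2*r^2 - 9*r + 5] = 4*r - 9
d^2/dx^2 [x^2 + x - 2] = 2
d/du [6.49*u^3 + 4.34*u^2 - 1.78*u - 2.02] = 19.47*u^2 + 8.68*u - 1.78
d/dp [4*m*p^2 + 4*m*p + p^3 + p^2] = 8*m*p + 4*m + 3*p^2 + 2*p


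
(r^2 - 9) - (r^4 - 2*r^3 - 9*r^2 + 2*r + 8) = -r^4 + 2*r^3 + 10*r^2 - 2*r - 17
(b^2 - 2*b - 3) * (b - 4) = b^3 - 6*b^2 + 5*b + 12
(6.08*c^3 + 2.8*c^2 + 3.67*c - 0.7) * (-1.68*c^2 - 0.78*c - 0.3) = -10.2144*c^5 - 9.4464*c^4 - 10.1736*c^3 - 2.5266*c^2 - 0.555*c + 0.21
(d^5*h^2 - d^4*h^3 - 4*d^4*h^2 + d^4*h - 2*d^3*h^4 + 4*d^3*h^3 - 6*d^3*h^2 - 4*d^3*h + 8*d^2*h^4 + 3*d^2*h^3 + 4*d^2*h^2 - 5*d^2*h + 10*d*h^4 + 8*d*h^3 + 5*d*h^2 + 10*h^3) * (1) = d^5*h^2 - d^4*h^3 - 4*d^4*h^2 + d^4*h - 2*d^3*h^4 + 4*d^3*h^3 - 6*d^3*h^2 - 4*d^3*h + 8*d^2*h^4 + 3*d^2*h^3 + 4*d^2*h^2 - 5*d^2*h + 10*d*h^4 + 8*d*h^3 + 5*d*h^2 + 10*h^3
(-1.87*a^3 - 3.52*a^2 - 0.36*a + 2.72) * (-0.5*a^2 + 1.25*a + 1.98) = 0.935*a^5 - 0.5775*a^4 - 7.9226*a^3 - 8.7796*a^2 + 2.6872*a + 5.3856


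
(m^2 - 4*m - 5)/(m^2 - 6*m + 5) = (m + 1)/(m - 1)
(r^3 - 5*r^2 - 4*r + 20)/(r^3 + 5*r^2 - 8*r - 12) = (r^2 - 3*r - 10)/(r^2 + 7*r + 6)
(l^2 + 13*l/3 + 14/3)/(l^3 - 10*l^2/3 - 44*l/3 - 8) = (3*l + 7)/(3*l^2 - 16*l - 12)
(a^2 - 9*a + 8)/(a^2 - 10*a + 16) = (a - 1)/(a - 2)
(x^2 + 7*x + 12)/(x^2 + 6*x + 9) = (x + 4)/(x + 3)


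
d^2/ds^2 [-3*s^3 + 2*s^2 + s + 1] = 4 - 18*s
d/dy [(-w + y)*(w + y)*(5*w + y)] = -w^2 + 10*w*y + 3*y^2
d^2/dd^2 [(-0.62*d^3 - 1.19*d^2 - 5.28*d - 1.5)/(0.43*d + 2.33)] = (-0.229276*d^3 - 3.727068*d^2 - 20.195508*d - 2.895418)/(0.079507*d^3 + 1.292451*d^2 + 7.003281*d + 12.649337)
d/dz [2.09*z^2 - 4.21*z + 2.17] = 4.18*z - 4.21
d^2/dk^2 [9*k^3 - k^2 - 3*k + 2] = 54*k - 2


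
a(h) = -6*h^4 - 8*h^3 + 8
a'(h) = -24*h^3 - 24*h^2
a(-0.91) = 9.91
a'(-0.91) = -1.79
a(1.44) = -41.69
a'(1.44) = -121.43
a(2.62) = -418.60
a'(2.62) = -596.38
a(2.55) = -378.35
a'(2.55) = -554.01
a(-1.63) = 0.29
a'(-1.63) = 40.17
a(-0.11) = 8.01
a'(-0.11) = -0.26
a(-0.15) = 8.02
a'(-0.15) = -0.46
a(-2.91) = -225.11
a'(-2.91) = 388.18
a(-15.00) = -276742.00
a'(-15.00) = 75600.00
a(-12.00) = -110584.00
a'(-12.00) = 38016.00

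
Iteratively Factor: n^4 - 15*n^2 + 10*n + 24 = (n - 3)*(n^3 + 3*n^2 - 6*n - 8) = (n - 3)*(n + 4)*(n^2 - n - 2) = (n - 3)*(n - 2)*(n + 4)*(n + 1)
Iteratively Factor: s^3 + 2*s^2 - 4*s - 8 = (s - 2)*(s^2 + 4*s + 4) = (s - 2)*(s + 2)*(s + 2)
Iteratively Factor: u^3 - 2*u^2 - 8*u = (u)*(u^2 - 2*u - 8) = u*(u + 2)*(u - 4)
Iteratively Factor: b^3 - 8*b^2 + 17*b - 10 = (b - 2)*(b^2 - 6*b + 5) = (b - 5)*(b - 2)*(b - 1)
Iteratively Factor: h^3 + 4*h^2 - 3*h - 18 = (h + 3)*(h^2 + h - 6) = (h - 2)*(h + 3)*(h + 3)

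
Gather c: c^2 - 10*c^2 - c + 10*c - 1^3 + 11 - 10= -9*c^2 + 9*c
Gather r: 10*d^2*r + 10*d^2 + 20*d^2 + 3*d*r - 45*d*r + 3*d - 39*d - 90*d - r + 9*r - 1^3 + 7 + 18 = 30*d^2 - 126*d + r*(10*d^2 - 42*d + 8) + 24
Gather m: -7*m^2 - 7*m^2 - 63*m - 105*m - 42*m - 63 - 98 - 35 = -14*m^2 - 210*m - 196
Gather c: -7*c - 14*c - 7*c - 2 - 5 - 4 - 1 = -28*c - 12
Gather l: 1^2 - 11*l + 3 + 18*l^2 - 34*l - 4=18*l^2 - 45*l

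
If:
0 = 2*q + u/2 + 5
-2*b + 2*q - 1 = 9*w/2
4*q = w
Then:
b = -2*w - 1/2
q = w/4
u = -w - 10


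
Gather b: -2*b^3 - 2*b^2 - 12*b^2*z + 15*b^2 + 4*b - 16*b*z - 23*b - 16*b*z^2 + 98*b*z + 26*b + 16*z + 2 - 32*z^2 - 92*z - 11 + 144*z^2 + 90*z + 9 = -2*b^3 + b^2*(13 - 12*z) + b*(-16*z^2 + 82*z + 7) + 112*z^2 + 14*z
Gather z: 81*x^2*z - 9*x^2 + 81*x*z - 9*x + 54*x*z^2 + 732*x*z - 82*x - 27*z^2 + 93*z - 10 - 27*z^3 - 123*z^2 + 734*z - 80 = -9*x^2 - 91*x - 27*z^3 + z^2*(54*x - 150) + z*(81*x^2 + 813*x + 827) - 90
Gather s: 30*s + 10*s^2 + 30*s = 10*s^2 + 60*s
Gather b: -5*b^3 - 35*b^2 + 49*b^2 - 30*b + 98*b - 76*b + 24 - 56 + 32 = -5*b^3 + 14*b^2 - 8*b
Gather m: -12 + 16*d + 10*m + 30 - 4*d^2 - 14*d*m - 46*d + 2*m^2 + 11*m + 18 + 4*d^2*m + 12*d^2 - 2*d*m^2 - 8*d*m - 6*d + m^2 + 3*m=8*d^2 - 36*d + m^2*(3 - 2*d) + m*(4*d^2 - 22*d + 24) + 36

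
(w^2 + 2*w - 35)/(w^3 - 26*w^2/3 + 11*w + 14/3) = 3*(w^2 + 2*w - 35)/(3*w^3 - 26*w^2 + 33*w + 14)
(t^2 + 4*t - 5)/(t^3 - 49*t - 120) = (t - 1)/(t^2 - 5*t - 24)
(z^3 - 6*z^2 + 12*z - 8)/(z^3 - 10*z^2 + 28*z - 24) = (z - 2)/(z - 6)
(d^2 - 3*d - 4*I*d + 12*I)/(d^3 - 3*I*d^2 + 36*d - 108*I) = (d^2 - 3*d - 4*I*d + 12*I)/(d^3 - 3*I*d^2 + 36*d - 108*I)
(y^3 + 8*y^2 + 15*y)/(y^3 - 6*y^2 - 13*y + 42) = y*(y + 5)/(y^2 - 9*y + 14)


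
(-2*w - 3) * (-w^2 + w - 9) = 2*w^3 + w^2 + 15*w + 27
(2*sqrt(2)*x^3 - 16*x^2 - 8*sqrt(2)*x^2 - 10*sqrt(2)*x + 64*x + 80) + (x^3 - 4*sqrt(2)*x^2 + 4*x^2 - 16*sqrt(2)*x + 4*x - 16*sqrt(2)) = x^3 + 2*sqrt(2)*x^3 - 12*sqrt(2)*x^2 - 12*x^2 - 26*sqrt(2)*x + 68*x - 16*sqrt(2) + 80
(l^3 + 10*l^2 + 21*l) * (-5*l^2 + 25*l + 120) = -5*l^5 - 25*l^4 + 265*l^3 + 1725*l^2 + 2520*l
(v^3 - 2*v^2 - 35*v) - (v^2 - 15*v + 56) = v^3 - 3*v^2 - 20*v - 56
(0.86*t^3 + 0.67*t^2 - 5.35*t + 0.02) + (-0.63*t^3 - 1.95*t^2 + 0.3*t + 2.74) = 0.23*t^3 - 1.28*t^2 - 5.05*t + 2.76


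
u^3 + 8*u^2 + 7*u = u*(u + 1)*(u + 7)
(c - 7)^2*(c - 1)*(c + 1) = c^4 - 14*c^3 + 48*c^2 + 14*c - 49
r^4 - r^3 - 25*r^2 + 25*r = r*(r - 5)*(r - 1)*(r + 5)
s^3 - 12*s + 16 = (s - 2)^2*(s + 4)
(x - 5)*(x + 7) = x^2 + 2*x - 35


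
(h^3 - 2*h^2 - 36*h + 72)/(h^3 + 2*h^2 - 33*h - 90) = (h^2 + 4*h - 12)/(h^2 + 8*h + 15)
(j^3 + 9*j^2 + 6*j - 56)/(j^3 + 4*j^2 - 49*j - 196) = (j - 2)/(j - 7)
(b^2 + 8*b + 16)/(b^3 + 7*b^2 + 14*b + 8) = (b + 4)/(b^2 + 3*b + 2)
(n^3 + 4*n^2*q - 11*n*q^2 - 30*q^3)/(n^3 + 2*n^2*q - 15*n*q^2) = (n + 2*q)/n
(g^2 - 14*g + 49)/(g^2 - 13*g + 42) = (g - 7)/(g - 6)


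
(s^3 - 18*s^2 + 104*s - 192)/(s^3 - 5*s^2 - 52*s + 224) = (s - 6)/(s + 7)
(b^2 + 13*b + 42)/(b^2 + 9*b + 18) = (b + 7)/(b + 3)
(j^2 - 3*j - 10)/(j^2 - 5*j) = (j + 2)/j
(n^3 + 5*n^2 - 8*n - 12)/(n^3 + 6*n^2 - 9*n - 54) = (n^2 - n - 2)/(n^2 - 9)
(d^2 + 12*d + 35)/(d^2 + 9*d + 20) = (d + 7)/(d + 4)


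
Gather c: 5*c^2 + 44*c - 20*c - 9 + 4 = 5*c^2 + 24*c - 5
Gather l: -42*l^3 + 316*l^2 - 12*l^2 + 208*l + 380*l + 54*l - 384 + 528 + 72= -42*l^3 + 304*l^2 + 642*l + 216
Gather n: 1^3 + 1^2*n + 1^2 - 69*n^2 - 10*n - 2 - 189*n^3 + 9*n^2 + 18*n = -189*n^3 - 60*n^2 + 9*n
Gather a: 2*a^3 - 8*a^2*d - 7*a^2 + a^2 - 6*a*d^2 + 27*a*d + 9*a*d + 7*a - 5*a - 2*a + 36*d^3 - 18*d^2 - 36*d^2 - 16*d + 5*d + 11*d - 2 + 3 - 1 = 2*a^3 + a^2*(-8*d - 6) + a*(-6*d^2 + 36*d) + 36*d^3 - 54*d^2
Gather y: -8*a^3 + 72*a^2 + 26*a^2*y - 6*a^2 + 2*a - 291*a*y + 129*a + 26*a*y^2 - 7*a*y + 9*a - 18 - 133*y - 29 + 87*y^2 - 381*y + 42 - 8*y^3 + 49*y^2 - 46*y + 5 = -8*a^3 + 66*a^2 + 140*a - 8*y^3 + y^2*(26*a + 136) + y*(26*a^2 - 298*a - 560)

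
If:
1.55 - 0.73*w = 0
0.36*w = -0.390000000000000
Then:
No Solution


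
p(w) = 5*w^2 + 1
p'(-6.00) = -60.00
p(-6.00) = 181.00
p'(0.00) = 0.00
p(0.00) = 1.00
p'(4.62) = 46.20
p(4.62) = 107.72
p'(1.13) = 11.30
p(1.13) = 7.38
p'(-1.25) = -12.50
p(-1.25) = 8.81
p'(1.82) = 18.20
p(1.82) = 17.56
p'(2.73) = 27.30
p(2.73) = 38.26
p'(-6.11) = -61.10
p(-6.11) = 187.66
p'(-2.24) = -22.40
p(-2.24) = 26.09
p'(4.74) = 47.40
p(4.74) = 113.34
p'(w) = 10*w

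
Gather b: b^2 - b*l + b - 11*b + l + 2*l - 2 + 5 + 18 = b^2 + b*(-l - 10) + 3*l + 21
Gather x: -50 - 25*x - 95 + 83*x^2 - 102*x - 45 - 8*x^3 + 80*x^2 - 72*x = -8*x^3 + 163*x^2 - 199*x - 190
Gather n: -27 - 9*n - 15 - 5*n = -14*n - 42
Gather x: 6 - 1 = 5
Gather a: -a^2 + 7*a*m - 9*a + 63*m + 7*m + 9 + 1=-a^2 + a*(7*m - 9) + 70*m + 10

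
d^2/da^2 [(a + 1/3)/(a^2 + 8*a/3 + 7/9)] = 54/(27*a^3 + 189*a^2 + 441*a + 343)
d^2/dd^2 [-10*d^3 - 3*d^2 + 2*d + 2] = -60*d - 6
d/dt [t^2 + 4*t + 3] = 2*t + 4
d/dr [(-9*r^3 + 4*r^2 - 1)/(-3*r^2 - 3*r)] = (9*r^4 + 18*r^3 - 4*r^2 - 2*r - 1)/(3*r^2*(r^2 + 2*r + 1))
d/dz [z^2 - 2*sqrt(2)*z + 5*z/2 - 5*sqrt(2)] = 2*z - 2*sqrt(2) + 5/2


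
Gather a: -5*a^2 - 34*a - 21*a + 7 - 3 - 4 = -5*a^2 - 55*a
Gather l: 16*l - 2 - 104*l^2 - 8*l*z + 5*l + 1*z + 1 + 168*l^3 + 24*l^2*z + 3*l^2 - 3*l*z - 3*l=168*l^3 + l^2*(24*z - 101) + l*(18 - 11*z) + z - 1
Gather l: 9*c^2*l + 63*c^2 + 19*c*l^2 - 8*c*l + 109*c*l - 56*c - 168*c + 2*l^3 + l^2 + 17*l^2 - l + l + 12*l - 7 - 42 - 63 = 63*c^2 - 224*c + 2*l^3 + l^2*(19*c + 18) + l*(9*c^2 + 101*c + 12) - 112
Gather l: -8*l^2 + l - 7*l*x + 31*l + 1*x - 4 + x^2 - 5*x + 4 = -8*l^2 + l*(32 - 7*x) + x^2 - 4*x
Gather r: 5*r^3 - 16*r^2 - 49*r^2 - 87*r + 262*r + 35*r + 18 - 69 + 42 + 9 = 5*r^3 - 65*r^2 + 210*r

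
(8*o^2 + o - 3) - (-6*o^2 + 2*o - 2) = 14*o^2 - o - 1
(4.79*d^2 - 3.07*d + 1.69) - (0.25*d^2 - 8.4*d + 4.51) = 4.54*d^2 + 5.33*d - 2.82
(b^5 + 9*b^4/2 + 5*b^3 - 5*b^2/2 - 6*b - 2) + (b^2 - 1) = b^5 + 9*b^4/2 + 5*b^3 - 3*b^2/2 - 6*b - 3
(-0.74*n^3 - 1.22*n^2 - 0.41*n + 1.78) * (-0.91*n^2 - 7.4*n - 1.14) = 0.6734*n^5 + 6.5862*n^4 + 10.2447*n^3 + 2.805*n^2 - 12.7046*n - 2.0292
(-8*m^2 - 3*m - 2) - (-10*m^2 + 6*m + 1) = 2*m^2 - 9*m - 3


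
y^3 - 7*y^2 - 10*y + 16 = (y - 8)*(y - 1)*(y + 2)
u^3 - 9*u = u*(u - 3)*(u + 3)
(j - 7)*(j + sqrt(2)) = j^2 - 7*j + sqrt(2)*j - 7*sqrt(2)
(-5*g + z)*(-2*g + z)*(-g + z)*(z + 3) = -10*g^3*z - 30*g^3 + 17*g^2*z^2 + 51*g^2*z - 8*g*z^3 - 24*g*z^2 + z^4 + 3*z^3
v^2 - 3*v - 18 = (v - 6)*(v + 3)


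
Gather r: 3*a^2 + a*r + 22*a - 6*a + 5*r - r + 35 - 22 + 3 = 3*a^2 + 16*a + r*(a + 4) + 16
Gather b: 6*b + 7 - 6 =6*b + 1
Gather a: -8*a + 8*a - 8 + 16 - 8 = 0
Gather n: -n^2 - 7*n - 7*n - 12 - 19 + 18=-n^2 - 14*n - 13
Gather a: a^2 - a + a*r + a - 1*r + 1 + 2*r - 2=a^2 + a*r + r - 1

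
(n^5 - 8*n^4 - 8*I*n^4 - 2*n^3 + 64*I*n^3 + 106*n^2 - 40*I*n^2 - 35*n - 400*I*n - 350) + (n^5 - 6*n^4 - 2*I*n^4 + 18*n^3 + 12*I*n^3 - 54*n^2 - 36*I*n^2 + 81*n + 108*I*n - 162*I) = 2*n^5 - 14*n^4 - 10*I*n^4 + 16*n^3 + 76*I*n^3 + 52*n^2 - 76*I*n^2 + 46*n - 292*I*n - 350 - 162*I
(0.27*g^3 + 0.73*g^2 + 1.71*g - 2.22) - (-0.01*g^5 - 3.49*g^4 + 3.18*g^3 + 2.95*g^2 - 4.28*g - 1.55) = 0.01*g^5 + 3.49*g^4 - 2.91*g^3 - 2.22*g^2 + 5.99*g - 0.67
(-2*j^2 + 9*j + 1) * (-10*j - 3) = 20*j^3 - 84*j^2 - 37*j - 3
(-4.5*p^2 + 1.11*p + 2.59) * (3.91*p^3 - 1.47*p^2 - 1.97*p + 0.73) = -17.595*p^5 + 10.9551*p^4 + 17.3602*p^3 - 9.279*p^2 - 4.292*p + 1.8907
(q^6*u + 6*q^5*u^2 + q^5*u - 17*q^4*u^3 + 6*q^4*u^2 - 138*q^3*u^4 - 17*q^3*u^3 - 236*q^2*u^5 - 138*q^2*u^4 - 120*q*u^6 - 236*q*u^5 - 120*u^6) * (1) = q^6*u + 6*q^5*u^2 + q^5*u - 17*q^4*u^3 + 6*q^4*u^2 - 138*q^3*u^4 - 17*q^3*u^3 - 236*q^2*u^5 - 138*q^2*u^4 - 120*q*u^6 - 236*q*u^5 - 120*u^6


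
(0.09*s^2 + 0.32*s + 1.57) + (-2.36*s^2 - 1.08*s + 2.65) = -2.27*s^2 - 0.76*s + 4.22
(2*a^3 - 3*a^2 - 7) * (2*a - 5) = 4*a^4 - 16*a^3 + 15*a^2 - 14*a + 35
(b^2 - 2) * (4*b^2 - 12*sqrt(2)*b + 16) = 4*b^4 - 12*sqrt(2)*b^3 + 8*b^2 + 24*sqrt(2)*b - 32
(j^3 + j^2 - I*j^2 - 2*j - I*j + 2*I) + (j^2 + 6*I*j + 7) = j^3 + 2*j^2 - I*j^2 - 2*j + 5*I*j + 7 + 2*I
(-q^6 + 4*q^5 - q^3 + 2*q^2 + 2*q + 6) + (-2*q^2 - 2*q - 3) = -q^6 + 4*q^5 - q^3 + 3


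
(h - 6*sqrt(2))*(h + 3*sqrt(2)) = h^2 - 3*sqrt(2)*h - 36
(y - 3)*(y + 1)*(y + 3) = y^3 + y^2 - 9*y - 9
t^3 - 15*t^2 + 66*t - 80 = (t - 8)*(t - 5)*(t - 2)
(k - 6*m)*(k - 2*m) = k^2 - 8*k*m + 12*m^2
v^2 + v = v*(v + 1)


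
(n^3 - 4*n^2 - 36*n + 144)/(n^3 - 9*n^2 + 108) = (n^2 + 2*n - 24)/(n^2 - 3*n - 18)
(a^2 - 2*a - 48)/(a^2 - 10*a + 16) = (a + 6)/(a - 2)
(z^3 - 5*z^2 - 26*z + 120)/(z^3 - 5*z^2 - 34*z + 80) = (z^2 - 10*z + 24)/(z^2 - 10*z + 16)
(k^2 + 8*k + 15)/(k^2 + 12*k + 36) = (k^2 + 8*k + 15)/(k^2 + 12*k + 36)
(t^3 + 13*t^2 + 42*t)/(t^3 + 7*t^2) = (t + 6)/t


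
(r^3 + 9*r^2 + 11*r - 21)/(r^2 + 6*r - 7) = r + 3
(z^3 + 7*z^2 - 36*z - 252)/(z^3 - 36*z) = (z + 7)/z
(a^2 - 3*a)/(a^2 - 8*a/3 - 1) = 3*a/(3*a + 1)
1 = 1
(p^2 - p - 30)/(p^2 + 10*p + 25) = (p - 6)/(p + 5)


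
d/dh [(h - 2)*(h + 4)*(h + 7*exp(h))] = 7*h^2*exp(h) + 3*h^2 + 28*h*exp(h) + 4*h - 42*exp(h) - 8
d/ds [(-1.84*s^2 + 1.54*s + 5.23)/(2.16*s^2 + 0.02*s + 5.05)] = (-3.3632*s^2 - 41.1776*s + 7.6724)/(4.6656*s^4 + 0.0864*s^3 + 21.8164*s^2 + 0.202*s + 25.5025)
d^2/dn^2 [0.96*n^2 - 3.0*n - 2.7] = 1.92000000000000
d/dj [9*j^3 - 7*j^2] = j*(27*j - 14)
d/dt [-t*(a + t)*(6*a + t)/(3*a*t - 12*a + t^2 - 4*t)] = (t*(a + t)*(6*a + t)*(3*a + 2*t - 4) - (t*(a + t) + t*(6*a + t) + (a + t)*(6*a + t))*(3*a*t - 12*a + t^2 - 4*t))/(3*a*t - 12*a + t^2 - 4*t)^2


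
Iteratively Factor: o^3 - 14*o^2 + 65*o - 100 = (o - 5)*(o^2 - 9*o + 20) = (o - 5)^2*(o - 4)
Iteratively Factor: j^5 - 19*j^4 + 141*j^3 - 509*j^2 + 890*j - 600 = (j - 5)*(j^4 - 14*j^3 + 71*j^2 - 154*j + 120) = (j - 5)^2*(j^3 - 9*j^2 + 26*j - 24) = (j - 5)^2*(j - 2)*(j^2 - 7*j + 12) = (j - 5)^2*(j - 3)*(j - 2)*(j - 4)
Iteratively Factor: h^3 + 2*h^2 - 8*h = (h + 4)*(h^2 - 2*h) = h*(h + 4)*(h - 2)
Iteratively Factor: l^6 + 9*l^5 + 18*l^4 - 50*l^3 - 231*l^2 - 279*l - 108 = (l + 4)*(l^5 + 5*l^4 - 2*l^3 - 42*l^2 - 63*l - 27) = (l + 3)*(l + 4)*(l^4 + 2*l^3 - 8*l^2 - 18*l - 9) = (l - 3)*(l + 3)*(l + 4)*(l^3 + 5*l^2 + 7*l + 3) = (l - 3)*(l + 3)^2*(l + 4)*(l^2 + 2*l + 1) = (l - 3)*(l + 1)*(l + 3)^2*(l + 4)*(l + 1)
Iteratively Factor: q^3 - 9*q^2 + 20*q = (q - 4)*(q^2 - 5*q) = q*(q - 4)*(q - 5)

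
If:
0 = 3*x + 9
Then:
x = -3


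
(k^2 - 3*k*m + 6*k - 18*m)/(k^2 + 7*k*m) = (k^2 - 3*k*m + 6*k - 18*m)/(k*(k + 7*m))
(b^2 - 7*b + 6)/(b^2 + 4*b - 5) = (b - 6)/(b + 5)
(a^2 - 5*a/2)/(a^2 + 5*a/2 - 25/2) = a/(a + 5)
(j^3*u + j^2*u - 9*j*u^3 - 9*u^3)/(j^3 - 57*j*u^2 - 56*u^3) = u*(-j^3 - j^2 + 9*j*u^2 + 9*u^2)/(-j^3 + 57*j*u^2 + 56*u^3)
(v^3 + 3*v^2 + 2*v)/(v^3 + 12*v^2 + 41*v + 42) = v*(v + 1)/(v^2 + 10*v + 21)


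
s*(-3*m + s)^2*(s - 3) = 9*m^2*s^2 - 27*m^2*s - 6*m*s^3 + 18*m*s^2 + s^4 - 3*s^3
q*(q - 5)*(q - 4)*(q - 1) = q^4 - 10*q^3 + 29*q^2 - 20*q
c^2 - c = c*(c - 1)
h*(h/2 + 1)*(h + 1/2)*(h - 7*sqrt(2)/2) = h^4/2 - 7*sqrt(2)*h^3/4 + 5*h^3/4 - 35*sqrt(2)*h^2/8 + h^2/2 - 7*sqrt(2)*h/4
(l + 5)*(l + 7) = l^2 + 12*l + 35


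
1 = 1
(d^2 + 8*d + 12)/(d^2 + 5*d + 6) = (d + 6)/(d + 3)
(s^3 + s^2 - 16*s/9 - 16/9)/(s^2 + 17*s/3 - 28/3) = (3*s^2 + 7*s + 4)/(3*(s + 7))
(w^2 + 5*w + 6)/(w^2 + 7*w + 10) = (w + 3)/(w + 5)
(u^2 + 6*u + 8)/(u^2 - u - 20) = (u + 2)/(u - 5)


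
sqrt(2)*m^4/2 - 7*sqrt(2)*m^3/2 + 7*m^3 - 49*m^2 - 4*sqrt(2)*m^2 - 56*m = m*(m - 8)*(m + 7*sqrt(2))*(sqrt(2)*m/2 + sqrt(2)/2)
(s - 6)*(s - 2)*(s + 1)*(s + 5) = s^4 - 2*s^3 - 31*s^2 + 32*s + 60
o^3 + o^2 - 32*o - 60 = (o - 6)*(o + 2)*(o + 5)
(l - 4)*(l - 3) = l^2 - 7*l + 12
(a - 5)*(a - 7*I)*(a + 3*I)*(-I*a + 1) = -I*a^4 - 3*a^3 + 5*I*a^3 + 15*a^2 - 25*I*a^2 + 21*a + 125*I*a - 105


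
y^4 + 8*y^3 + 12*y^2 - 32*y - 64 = (y - 2)*(y + 2)*(y + 4)^2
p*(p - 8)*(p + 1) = p^3 - 7*p^2 - 8*p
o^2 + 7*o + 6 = (o + 1)*(o + 6)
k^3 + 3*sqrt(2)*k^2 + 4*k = k*(k + sqrt(2))*(k + 2*sqrt(2))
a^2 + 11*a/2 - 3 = (a - 1/2)*(a + 6)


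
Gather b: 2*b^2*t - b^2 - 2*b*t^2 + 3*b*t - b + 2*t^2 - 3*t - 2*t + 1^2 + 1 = b^2*(2*t - 1) + b*(-2*t^2 + 3*t - 1) + 2*t^2 - 5*t + 2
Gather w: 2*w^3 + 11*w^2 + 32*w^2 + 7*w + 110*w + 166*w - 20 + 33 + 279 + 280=2*w^3 + 43*w^2 + 283*w + 572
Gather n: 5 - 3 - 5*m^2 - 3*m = -5*m^2 - 3*m + 2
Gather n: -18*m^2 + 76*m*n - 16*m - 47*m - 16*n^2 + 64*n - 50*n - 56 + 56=-18*m^2 - 63*m - 16*n^2 + n*(76*m + 14)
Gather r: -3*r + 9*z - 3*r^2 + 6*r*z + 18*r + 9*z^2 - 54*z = -3*r^2 + r*(6*z + 15) + 9*z^2 - 45*z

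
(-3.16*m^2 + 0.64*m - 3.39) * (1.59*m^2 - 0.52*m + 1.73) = -5.0244*m^4 + 2.6608*m^3 - 11.1897*m^2 + 2.87*m - 5.8647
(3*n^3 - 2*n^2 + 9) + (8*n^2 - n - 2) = 3*n^3 + 6*n^2 - n + 7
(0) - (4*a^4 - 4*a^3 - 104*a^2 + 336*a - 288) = -4*a^4 + 4*a^3 + 104*a^2 - 336*a + 288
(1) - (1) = 0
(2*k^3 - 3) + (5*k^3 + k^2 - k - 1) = 7*k^3 + k^2 - k - 4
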